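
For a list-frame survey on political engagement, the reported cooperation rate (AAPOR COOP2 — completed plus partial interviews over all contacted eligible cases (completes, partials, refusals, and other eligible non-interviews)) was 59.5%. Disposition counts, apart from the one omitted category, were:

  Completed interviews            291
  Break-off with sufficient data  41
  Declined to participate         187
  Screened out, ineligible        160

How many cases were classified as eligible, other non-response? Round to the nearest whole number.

39

Num = 291 + 41 = 332
COOP2 = 332 / D = 0.595
D = 332 / 0.595 = 558.0
Rest of base = 519
eligible, other non-response = 558.0 − 519 ≈ 39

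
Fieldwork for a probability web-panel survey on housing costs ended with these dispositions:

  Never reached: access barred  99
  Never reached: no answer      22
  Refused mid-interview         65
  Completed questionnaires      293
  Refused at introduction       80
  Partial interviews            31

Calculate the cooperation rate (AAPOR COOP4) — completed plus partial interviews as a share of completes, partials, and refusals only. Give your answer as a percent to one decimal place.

Refusal or break-off = 80 + 65 = 145
Never reached = 22 + 99 = 121
Top: 293 + 31 = 324
Denom: 293 + 31 + 145 = 469
COOP4 = 324 / 469 = 0.6908

69.1%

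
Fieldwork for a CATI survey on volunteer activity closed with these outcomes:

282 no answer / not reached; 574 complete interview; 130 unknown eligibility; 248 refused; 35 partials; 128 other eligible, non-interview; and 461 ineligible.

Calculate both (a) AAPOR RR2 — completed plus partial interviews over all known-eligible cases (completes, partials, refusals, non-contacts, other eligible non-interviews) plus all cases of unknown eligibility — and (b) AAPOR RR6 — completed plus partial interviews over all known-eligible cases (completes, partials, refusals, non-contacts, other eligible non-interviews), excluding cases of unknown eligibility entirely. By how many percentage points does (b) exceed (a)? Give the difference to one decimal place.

Numerator → 574 + 35 = 609
Denominator → 574 + 35 + 248 + 282 + 128 + 130 = 1397
RR2 = 609 / 1397 = 0.4359
Denominator → 574 + 35 + 248 + 282 + 128 = 1267
RR6 = 609 / 1267 = 0.4807
Difference = 48.07 − 43.59 = 4.48 percentage points

4.5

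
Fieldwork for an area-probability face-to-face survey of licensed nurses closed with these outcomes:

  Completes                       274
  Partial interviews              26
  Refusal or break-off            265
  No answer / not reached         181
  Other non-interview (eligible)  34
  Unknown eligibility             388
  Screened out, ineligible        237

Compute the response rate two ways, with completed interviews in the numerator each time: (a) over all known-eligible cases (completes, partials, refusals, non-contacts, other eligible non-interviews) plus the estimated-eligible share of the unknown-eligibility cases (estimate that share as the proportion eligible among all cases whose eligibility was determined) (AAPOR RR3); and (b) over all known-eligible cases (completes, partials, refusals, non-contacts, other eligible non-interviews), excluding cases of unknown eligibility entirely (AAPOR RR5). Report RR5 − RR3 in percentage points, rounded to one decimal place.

Numerator → 274
Determined eligible → 274 + 26 + 265 + 181 + 34 = 780
e = 780 / (780 + 237) = 780 / 1017 = 0.7670
Estimated eligible among unknowns → 0.7670 × 388 = 297.60
Denom → 780 + 297.60 = 1077.60
RR3 = 274 / 1077.60 = 0.2543
Denom → 274 + 26 + 265 + 181 + 34 = 780
RR5 = 274 / 780 = 0.3513
Difference = 35.13 − 25.43 = 9.70 percentage points

9.7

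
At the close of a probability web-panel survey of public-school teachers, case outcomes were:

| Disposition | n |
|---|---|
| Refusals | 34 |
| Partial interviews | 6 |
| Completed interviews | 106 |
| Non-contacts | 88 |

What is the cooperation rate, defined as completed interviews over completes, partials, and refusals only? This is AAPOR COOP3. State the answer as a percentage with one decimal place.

72.6%

Numerator = 106
Base = 106 + 6 + 34 = 146
COOP3 = 106 / 146 = 0.7260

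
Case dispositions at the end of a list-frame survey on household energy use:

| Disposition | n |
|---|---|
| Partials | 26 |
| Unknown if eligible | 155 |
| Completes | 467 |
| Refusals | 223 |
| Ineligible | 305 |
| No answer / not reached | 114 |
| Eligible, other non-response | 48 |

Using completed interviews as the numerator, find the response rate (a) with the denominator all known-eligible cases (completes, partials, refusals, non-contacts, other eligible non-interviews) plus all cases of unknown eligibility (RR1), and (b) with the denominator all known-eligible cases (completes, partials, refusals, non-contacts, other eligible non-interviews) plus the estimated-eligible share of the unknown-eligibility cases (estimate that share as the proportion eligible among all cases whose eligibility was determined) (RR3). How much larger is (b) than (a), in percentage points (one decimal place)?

Top → 467
Base → 467 + 26 + 223 + 114 + 48 + 155 = 1033
RR1 = 467 / 1033 = 0.4521
Known eligible → 467 + 26 + 223 + 114 + 48 = 878
e = 878 / (878 + 305) = 878 / 1183 = 0.7422
e × U → 0.7422 × 155 = 115.04
Base → 878 + 115.04 = 993.04
RR3 = 467 / 993.04 = 0.4703
Difference = 47.03 − 45.21 = 1.82 percentage points

1.8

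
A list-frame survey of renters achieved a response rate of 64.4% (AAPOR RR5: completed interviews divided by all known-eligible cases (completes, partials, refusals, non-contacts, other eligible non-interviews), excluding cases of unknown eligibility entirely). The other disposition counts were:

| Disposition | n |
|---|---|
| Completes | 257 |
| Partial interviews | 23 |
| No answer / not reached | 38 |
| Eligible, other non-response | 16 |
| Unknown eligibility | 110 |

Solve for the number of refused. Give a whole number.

65

RR5 = 257 / D = 0.644
D = 257 / 0.644 = 399.1
Remaining denominator categories sum to 334
refused = 399.1 − 334 ≈ 65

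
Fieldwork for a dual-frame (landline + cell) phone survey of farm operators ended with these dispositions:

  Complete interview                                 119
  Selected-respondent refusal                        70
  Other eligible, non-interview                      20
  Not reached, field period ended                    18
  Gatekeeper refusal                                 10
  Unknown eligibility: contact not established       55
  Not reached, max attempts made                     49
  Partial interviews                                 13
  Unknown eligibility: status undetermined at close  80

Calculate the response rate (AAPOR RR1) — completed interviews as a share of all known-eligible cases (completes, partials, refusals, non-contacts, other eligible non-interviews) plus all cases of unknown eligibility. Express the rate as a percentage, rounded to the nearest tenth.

27.4%

Refusal or break-off = 10 + 70 = 80
Never reached = 18 + 49 = 67
Undetermined eligibility = 55 + 80 = 135
Num = 119
Denominator = 119 + 13 + 80 + 67 + 20 + 135 = 434
RR1 = 119 / 434 = 0.2742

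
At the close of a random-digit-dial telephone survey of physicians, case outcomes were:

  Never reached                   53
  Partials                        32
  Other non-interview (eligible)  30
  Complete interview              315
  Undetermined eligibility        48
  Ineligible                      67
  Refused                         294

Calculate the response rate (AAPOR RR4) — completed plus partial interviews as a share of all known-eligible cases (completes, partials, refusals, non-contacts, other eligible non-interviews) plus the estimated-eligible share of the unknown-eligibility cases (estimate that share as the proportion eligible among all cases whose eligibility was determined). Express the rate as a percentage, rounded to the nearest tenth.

45.2%

Num: 315 + 32 = 347
Eligible (known): 315 + 32 + 294 + 53 + 30 = 724
e = 724 / (724 + 67) = 724 / 791 = 0.9153
Estimated eligible among unknowns: 0.9153 × 48 = 43.93
Denominator: 724 + 43.93 = 767.93
RR4 = 347 / 767.93 = 0.4519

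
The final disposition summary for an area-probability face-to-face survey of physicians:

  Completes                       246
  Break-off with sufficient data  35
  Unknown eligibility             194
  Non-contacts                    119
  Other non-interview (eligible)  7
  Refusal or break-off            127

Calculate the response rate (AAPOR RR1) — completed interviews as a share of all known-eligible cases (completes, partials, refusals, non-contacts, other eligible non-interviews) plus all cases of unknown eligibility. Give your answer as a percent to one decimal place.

Top: 246
Denominator: 246 + 35 + 127 + 119 + 7 + 194 = 728
RR1 = 246 / 728 = 0.3379

33.8%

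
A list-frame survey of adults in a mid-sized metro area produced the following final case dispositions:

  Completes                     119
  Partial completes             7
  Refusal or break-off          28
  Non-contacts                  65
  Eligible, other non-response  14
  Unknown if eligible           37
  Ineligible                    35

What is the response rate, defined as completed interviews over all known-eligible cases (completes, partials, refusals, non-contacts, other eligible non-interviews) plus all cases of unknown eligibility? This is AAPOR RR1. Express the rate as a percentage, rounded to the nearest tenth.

44.1%

Num = 119
Denominator = 119 + 7 + 28 + 65 + 14 + 37 = 270
RR1 = 119 / 270 = 0.4407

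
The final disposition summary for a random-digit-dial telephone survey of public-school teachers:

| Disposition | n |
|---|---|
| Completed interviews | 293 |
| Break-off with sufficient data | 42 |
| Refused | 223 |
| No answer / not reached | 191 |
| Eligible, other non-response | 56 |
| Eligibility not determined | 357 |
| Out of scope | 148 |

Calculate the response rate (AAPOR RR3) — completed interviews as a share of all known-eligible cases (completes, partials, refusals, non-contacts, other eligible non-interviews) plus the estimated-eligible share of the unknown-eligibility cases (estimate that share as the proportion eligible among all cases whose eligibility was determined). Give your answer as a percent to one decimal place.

Num: 293
Eligible (known): 293 + 42 + 223 + 191 + 56 = 805
e = 805 / (805 + 148) = 805 / 953 = 0.8447
e × U: 0.8447 × 357 = 301.56
Denom: 805 + 301.56 = 1106.56
RR3 = 293 / 1106.56 = 0.2648

26.5%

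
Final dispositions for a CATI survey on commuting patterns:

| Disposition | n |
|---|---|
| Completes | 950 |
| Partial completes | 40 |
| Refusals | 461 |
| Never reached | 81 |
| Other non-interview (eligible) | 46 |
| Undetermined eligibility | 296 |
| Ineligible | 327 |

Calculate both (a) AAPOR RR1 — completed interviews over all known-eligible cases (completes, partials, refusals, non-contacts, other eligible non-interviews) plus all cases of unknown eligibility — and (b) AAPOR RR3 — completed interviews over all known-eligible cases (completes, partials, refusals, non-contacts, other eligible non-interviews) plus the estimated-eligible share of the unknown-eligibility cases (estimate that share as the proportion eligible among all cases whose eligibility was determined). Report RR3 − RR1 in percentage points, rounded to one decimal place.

1.4

Top: 950
Denom: 950 + 40 + 461 + 81 + 46 + 296 = 1874
RR1 = 950 / 1874 = 0.5069
Determined eligible: 950 + 40 + 461 + 81 + 46 = 1578
e = 1578 / (1578 + 327) = 1578 / 1905 = 0.8283
e × U: 0.8283 × 296 = 245.18
Denom: 1578 + 245.18 = 1823.18
RR3 = 950 / 1823.18 = 0.5211
Difference = 52.11 − 50.69 = 1.42 percentage points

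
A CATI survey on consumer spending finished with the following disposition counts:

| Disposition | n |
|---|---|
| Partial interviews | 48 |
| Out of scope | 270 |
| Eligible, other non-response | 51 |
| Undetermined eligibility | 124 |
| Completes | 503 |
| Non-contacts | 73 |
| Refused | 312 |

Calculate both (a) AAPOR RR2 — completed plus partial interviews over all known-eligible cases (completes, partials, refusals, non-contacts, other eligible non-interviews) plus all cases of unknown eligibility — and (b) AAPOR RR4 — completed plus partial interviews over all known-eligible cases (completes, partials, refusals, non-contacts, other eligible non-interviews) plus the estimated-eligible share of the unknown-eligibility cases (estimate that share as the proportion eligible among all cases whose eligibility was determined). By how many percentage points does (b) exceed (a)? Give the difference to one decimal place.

Num = 503 + 48 = 551
Base = 503 + 48 + 312 + 73 + 51 + 124 = 1111
RR2 = 551 / 1111 = 0.4959
Known eligible = 503 + 48 + 312 + 73 + 51 = 987
e = 987 / (987 + 270) = 987 / 1257 = 0.7852
Estimated eligible among unknowns = 0.7852 × 124 = 97.36
Base = 987 + 97.36 = 1084.36
RR4 = 551 / 1084.36 = 0.5081
Difference = 50.81 − 49.59 = 1.22 percentage points

1.2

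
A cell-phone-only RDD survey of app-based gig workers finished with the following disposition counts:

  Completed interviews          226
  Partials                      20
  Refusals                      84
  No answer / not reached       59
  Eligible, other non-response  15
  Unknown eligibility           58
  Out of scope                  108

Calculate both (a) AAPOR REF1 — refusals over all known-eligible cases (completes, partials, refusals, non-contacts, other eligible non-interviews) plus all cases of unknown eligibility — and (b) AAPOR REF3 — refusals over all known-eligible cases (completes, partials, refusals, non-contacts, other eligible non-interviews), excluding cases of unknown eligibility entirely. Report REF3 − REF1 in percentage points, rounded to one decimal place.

Numerator → 84
Base → 226 + 20 + 84 + 59 + 15 + 58 = 462
REF1 = 84 / 462 = 0.1818
Base → 226 + 20 + 84 + 59 + 15 = 404
REF3 = 84 / 404 = 0.2079
Difference = 20.79 − 18.18 = 2.61 percentage points

2.6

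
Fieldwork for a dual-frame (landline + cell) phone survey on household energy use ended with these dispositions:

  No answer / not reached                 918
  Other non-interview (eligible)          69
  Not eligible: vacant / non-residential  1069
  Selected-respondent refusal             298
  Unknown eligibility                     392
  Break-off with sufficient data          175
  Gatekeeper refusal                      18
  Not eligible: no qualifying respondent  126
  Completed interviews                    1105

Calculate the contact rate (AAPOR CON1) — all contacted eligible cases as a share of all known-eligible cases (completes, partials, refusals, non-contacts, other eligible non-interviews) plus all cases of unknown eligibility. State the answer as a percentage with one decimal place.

Refusal or break-off = 18 + 298 = 316
Screened out, ineligible = 126 + 1069 = 1195
Num → 1105 + 175 + 316 + 69 = 1665
Denom → 1105 + 175 + 316 + 918 + 69 + 392 = 2975
CON1 = 1665 / 2975 = 0.5597

56.0%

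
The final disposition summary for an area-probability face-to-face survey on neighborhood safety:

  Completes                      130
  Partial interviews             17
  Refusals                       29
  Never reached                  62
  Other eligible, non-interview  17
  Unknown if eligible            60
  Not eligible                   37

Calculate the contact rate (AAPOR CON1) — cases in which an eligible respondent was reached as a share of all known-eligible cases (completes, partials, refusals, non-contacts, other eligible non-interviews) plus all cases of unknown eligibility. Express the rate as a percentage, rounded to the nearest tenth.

Num → 130 + 17 + 29 + 17 = 193
Base → 130 + 17 + 29 + 62 + 17 + 60 = 315
CON1 = 193 / 315 = 0.6127

61.3%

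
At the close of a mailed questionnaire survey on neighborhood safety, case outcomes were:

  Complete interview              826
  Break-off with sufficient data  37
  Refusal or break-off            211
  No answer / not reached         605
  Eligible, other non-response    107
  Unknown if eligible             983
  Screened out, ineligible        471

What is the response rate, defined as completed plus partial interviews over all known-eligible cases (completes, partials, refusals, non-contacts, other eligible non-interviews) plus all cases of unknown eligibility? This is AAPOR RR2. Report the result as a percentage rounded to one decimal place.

31.2%

Num: 826 + 37 = 863
Denom: 826 + 37 + 211 + 605 + 107 + 983 = 2769
RR2 = 863 / 2769 = 0.3117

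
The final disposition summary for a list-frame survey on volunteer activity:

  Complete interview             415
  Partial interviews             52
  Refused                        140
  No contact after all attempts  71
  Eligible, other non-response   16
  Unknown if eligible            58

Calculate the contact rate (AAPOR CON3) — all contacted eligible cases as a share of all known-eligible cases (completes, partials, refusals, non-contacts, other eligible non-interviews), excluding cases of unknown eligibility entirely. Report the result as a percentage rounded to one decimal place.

Top: 415 + 52 + 140 + 16 = 623
Denom: 415 + 52 + 140 + 71 + 16 = 694
CON3 = 623 / 694 = 0.8977

89.8%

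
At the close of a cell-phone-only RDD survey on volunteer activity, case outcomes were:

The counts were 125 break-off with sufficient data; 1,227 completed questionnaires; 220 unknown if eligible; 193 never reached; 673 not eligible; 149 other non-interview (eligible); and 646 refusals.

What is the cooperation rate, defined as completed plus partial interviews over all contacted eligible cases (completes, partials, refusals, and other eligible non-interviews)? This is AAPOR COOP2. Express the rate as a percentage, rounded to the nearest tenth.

63.0%

Numerator = 1227 + 125 = 1352
Denom = 1227 + 125 + 646 + 149 = 2147
COOP2 = 1352 / 2147 = 0.6297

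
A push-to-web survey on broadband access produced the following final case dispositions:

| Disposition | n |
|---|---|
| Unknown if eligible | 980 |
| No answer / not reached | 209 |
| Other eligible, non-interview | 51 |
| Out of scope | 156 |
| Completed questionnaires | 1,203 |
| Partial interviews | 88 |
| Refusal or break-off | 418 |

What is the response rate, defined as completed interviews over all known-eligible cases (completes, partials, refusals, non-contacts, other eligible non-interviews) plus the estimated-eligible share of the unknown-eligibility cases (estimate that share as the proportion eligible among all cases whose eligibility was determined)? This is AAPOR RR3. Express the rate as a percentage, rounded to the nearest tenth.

41.8%

Num: 1203
Determined eligible: 1203 + 88 + 418 + 209 + 51 = 1969
e = 1969 / (1969 + 156) = 1969 / 2125 = 0.9266
e × U: 0.9266 × 980 = 908.07
Base: 1969 + 908.07 = 2877.07
RR3 = 1203 / 2877.07 = 0.4181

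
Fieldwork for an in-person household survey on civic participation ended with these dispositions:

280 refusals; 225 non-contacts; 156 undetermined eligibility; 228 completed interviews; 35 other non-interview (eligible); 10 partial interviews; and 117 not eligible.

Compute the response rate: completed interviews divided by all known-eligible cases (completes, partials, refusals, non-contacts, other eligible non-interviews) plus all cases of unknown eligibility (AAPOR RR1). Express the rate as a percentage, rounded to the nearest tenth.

24.4%

Numerator: 228
Denominator: 228 + 10 + 280 + 225 + 35 + 156 = 934
RR1 = 228 / 934 = 0.2441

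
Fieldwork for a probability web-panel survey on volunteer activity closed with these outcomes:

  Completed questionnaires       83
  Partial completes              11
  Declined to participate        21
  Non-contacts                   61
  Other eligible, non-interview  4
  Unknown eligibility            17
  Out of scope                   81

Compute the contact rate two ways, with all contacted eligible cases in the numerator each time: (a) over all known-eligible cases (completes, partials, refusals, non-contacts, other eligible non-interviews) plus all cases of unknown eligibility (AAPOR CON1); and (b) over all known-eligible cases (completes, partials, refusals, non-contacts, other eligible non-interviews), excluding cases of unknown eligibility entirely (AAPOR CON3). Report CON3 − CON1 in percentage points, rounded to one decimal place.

Num → 83 + 11 + 21 + 4 = 119
Denominator → 83 + 11 + 21 + 61 + 4 + 17 = 197
CON1 = 119 / 197 = 0.6041
Denominator → 83 + 11 + 21 + 61 + 4 = 180
CON3 = 119 / 180 = 0.6611
Difference = 66.11 − 60.41 = 5.70 percentage points

5.7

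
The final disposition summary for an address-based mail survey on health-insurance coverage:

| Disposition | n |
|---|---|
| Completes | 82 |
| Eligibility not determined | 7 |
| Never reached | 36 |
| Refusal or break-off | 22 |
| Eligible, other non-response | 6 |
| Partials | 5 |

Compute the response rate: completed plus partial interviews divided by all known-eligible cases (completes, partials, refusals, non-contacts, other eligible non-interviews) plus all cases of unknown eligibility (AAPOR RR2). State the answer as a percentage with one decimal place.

Numerator: 82 + 5 = 87
Denom: 82 + 5 + 22 + 36 + 6 + 7 = 158
RR2 = 87 / 158 = 0.5506

55.1%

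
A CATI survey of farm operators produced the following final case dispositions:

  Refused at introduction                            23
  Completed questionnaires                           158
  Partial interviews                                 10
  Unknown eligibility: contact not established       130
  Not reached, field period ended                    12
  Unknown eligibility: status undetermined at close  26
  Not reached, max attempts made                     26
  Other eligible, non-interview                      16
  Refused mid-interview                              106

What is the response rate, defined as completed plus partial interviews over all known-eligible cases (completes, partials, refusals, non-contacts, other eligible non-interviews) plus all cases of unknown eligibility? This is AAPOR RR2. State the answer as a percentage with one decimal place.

Refused = 23 + 106 = 129
No contact after all attempts = 12 + 26 = 38
Undetermined eligibility = 130 + 26 = 156
Num: 158 + 10 = 168
Base: 158 + 10 + 129 + 38 + 16 + 156 = 507
RR2 = 168 / 507 = 0.3314

33.1%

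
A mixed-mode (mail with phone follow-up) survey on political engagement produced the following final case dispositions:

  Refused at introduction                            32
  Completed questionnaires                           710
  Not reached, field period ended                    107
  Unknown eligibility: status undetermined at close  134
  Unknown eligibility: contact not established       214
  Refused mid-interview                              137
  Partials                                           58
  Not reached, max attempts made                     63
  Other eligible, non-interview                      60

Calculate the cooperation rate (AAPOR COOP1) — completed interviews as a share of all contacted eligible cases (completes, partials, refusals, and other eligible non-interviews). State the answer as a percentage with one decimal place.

Refusal or break-off = 32 + 137 = 169
Never reached = 107 + 63 = 170
Unknown if eligible = 214 + 134 = 348
Num → 710
Base → 710 + 58 + 169 + 60 = 997
COOP1 = 710 / 997 = 0.7121

71.2%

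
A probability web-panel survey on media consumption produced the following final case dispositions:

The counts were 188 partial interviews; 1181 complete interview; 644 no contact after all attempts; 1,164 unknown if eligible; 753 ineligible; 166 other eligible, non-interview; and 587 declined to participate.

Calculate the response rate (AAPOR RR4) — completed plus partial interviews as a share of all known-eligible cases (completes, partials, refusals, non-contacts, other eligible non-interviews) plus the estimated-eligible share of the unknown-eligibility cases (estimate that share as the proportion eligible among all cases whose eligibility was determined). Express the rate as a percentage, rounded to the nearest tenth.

37.2%

Num: 1181 + 188 = 1369
Eligible (known): 1181 + 188 + 587 + 644 + 166 = 2766
e = 2766 / (2766 + 753) = 2766 / 3519 = 0.7860
Estimated eligible among unknowns: 0.7860 × 1164 = 914.90
Denom: 2766 + 914.90 = 3680.90
RR4 = 1369 / 3680.90 = 0.3719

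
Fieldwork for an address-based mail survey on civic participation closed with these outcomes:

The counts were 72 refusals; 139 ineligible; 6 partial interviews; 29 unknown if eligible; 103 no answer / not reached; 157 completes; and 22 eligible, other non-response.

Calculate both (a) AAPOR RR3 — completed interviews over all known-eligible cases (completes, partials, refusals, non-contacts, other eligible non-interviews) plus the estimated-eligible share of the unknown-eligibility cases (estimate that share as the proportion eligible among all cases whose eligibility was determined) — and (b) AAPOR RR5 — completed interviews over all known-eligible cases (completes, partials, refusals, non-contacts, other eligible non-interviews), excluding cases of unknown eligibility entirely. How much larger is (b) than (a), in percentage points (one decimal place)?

2.4

Num: 157
Eligible (known): 157 + 6 + 72 + 103 + 22 = 360
e = 360 / (360 + 139) = 360 / 499 = 0.7214
e × U: 0.7214 × 29 = 20.92
Base: 360 + 20.92 = 380.92
RR3 = 157 / 380.92 = 0.4122
Base: 157 + 6 + 72 + 103 + 22 = 360
RR5 = 157 / 360 = 0.4361
Difference = 43.61 − 41.22 = 2.39 percentage points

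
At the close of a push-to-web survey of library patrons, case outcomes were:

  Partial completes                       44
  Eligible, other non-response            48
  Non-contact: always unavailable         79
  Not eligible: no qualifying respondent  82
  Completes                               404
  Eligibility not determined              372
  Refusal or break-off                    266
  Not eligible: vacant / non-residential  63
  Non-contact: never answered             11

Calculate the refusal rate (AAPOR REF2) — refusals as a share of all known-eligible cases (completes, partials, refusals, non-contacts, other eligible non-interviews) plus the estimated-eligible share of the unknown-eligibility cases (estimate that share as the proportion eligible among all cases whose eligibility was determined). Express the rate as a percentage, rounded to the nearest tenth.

22.7%

Never reached = 11 + 79 = 90
Ineligible = 82 + 63 = 145
Num: 266
Known eligible: 404 + 44 + 266 + 90 + 48 = 852
e = 852 / (852 + 145) = 852 / 997 = 0.8546
Estimated eligible among unknowns: 0.8546 × 372 = 317.91
Denominator: 852 + 317.91 = 1169.91
REF2 = 266 / 1169.91 = 0.2274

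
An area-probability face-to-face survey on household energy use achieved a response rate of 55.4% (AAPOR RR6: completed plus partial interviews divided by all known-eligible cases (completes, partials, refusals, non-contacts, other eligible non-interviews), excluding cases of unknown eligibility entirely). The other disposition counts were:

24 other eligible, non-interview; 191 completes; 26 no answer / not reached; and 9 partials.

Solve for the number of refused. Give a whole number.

111

Numerator → 191 + 9 = 200
RR6 = 200 / D = 0.554
D = 200 / 0.554 = 361.0
Remaining denominator categories sum to 250
refused = 361.0 − 250 ≈ 111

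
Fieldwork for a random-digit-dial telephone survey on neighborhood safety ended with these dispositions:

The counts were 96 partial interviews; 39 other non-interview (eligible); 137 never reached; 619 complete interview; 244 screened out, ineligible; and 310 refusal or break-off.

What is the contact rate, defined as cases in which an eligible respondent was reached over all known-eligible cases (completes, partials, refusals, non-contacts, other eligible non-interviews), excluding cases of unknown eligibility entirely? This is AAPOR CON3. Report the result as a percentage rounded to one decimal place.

88.6%

Num = 619 + 96 + 310 + 39 = 1064
Denominator = 619 + 96 + 310 + 137 + 39 = 1201
CON3 = 1064 / 1201 = 0.8859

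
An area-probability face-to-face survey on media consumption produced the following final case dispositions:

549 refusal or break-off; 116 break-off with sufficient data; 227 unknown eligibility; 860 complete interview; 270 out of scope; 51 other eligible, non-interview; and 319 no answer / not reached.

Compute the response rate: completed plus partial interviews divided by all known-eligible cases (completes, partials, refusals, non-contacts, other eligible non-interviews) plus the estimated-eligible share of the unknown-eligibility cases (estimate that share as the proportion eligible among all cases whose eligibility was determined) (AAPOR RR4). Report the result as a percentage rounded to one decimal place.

Top → 860 + 116 = 976
Determined eligible → 860 + 116 + 549 + 319 + 51 = 1895
e = 1895 / (1895 + 270) = 1895 / 2165 = 0.8753
e × U → 0.8753 × 227 = 198.69
Denominator → 1895 + 198.69 = 2093.69
RR4 = 976 / 2093.69 = 0.4662

46.6%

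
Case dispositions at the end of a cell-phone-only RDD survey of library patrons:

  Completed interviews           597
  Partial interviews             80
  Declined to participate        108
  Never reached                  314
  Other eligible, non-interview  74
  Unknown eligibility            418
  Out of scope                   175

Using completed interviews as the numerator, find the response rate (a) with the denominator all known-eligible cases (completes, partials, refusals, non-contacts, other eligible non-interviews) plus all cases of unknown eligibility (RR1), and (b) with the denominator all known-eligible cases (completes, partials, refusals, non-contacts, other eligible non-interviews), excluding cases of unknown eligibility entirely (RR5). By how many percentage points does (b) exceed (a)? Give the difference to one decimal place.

13.4

Num → 597
Base → 597 + 80 + 108 + 314 + 74 + 418 = 1591
RR1 = 597 / 1591 = 0.3752
Base → 597 + 80 + 108 + 314 + 74 = 1173
RR5 = 597 / 1173 = 0.5090
Difference = 50.90 − 37.52 = 13.38 percentage points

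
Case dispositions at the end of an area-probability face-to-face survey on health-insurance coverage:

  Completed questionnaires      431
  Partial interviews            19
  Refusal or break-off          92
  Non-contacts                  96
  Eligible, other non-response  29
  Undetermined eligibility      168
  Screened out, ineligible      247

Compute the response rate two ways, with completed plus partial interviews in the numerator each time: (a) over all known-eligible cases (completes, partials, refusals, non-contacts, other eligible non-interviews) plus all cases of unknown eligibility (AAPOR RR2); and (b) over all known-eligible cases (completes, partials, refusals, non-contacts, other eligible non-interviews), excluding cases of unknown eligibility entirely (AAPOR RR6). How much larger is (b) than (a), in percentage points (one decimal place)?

Num → 431 + 19 = 450
Base → 431 + 19 + 92 + 96 + 29 + 168 = 835
RR2 = 450 / 835 = 0.5389
Base → 431 + 19 + 92 + 96 + 29 = 667
RR6 = 450 / 667 = 0.6747
Difference = 67.47 − 53.89 = 13.58 percentage points

13.6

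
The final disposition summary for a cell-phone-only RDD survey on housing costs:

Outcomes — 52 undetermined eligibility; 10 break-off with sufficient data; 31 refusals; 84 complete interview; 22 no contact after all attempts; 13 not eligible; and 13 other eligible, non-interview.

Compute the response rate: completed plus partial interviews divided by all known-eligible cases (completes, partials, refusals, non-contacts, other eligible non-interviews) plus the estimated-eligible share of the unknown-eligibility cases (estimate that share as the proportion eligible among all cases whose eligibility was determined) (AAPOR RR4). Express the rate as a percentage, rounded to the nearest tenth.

Numerator: 84 + 10 = 94
Known eligible: 84 + 10 + 31 + 22 + 13 = 160
e = 160 / (160 + 13) = 160 / 173 = 0.9249
e × U: 0.9249 × 52 = 48.09
Denom: 160 + 48.09 = 208.09
RR4 = 94 / 208.09 = 0.4517

45.2%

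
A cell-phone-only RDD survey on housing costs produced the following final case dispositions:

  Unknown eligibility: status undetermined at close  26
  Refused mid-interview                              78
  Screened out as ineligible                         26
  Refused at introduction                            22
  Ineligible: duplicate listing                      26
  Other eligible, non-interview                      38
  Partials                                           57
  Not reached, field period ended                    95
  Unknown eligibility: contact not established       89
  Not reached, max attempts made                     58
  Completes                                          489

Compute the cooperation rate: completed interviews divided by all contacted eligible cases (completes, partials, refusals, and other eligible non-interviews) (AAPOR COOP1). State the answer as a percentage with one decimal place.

Refused = 22 + 78 = 100
Non-contacts = 95 + 58 = 153
Unknown if eligible = 89 + 26 = 115
Not eligible = 26 + 26 = 52
Numerator = 489
Denominator = 489 + 57 + 100 + 38 = 684
COOP1 = 489 / 684 = 0.7149

71.5%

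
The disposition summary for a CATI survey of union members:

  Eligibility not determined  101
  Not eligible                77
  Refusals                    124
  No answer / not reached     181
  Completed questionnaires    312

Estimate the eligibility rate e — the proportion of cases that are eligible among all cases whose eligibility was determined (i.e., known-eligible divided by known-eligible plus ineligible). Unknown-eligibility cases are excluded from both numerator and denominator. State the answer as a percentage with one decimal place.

Eligible (known) = 312 + 124 + 181 = 617
e = 617 / (617 + 77) = 617 / 694 = 0.8890

88.9%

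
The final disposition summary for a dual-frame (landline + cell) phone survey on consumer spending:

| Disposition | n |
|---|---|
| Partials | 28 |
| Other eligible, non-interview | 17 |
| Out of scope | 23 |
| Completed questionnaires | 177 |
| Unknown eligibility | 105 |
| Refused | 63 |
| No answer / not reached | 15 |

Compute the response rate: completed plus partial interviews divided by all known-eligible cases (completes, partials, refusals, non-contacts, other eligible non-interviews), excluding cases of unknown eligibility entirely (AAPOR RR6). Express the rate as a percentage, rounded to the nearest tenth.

Top = 177 + 28 = 205
Denominator = 177 + 28 + 63 + 15 + 17 = 300
RR6 = 205 / 300 = 0.6833

68.3%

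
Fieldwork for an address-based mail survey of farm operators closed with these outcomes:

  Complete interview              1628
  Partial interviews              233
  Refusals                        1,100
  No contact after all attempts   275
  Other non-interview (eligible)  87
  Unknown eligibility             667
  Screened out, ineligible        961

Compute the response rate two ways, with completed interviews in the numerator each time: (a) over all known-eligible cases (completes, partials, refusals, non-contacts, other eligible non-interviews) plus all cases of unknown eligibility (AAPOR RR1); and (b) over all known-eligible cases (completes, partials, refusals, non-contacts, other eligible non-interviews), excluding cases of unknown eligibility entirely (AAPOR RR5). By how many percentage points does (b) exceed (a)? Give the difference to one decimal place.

Numerator = 1628
Denominator = 1628 + 233 + 1100 + 275 + 87 + 667 = 3990
RR1 = 1628 / 3990 = 0.4080
Denominator = 1628 + 233 + 1100 + 275 + 87 = 3323
RR5 = 1628 / 3323 = 0.4899
Difference = 48.99 − 40.80 = 8.19 percentage points

8.2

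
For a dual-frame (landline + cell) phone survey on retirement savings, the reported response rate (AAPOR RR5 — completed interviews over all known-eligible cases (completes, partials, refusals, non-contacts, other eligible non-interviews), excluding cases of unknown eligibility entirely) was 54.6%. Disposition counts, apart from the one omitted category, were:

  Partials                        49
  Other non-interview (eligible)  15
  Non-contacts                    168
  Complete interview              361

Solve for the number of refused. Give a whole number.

68

RR5 = 361 / D = 0.546
D = 361 / 0.546 = 661.2
Other denominator terms total 593
refused = 661.2 − 593 ≈ 68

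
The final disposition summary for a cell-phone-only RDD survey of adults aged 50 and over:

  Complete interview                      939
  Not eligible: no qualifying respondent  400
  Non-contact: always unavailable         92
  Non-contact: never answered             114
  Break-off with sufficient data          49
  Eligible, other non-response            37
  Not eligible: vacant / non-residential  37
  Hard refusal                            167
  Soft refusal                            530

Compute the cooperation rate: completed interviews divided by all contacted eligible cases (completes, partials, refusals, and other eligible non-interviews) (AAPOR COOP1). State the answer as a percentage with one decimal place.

54.5%

Declined to participate = 167 + 530 = 697
Never reached = 114 + 92 = 206
Out of scope = 400 + 37 = 437
Num: 939
Denom: 939 + 49 + 697 + 37 = 1722
COOP1 = 939 / 1722 = 0.5453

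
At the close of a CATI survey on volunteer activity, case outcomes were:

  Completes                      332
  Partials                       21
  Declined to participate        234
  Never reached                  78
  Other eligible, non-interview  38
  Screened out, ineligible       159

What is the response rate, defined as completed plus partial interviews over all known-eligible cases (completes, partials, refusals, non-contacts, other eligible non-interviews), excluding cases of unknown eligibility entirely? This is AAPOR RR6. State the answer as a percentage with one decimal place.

50.2%

Num → 332 + 21 = 353
Base → 332 + 21 + 234 + 78 + 38 = 703
RR6 = 353 / 703 = 0.5021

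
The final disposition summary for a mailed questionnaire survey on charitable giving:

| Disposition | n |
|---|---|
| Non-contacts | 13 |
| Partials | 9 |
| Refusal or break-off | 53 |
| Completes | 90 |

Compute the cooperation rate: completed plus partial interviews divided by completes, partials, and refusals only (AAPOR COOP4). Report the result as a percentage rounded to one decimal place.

65.1%

Num → 90 + 9 = 99
Denom → 90 + 9 + 53 = 152
COOP4 = 99 / 152 = 0.6513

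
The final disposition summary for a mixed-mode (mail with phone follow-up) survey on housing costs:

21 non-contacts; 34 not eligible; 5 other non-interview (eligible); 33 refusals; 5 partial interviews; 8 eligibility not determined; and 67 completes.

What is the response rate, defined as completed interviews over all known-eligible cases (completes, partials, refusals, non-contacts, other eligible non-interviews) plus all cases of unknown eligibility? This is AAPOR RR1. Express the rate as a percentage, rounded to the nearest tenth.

48.2%

Num → 67
Denom → 67 + 5 + 33 + 21 + 5 + 8 = 139
RR1 = 67 / 139 = 0.4820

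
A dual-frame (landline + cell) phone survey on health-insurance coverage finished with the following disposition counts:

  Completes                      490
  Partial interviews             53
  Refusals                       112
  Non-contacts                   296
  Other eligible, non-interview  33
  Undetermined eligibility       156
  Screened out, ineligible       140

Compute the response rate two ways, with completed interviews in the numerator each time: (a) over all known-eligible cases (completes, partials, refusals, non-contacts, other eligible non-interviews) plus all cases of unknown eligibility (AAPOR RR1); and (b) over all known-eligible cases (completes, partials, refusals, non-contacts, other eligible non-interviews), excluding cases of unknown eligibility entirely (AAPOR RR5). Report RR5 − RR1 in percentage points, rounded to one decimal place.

Top → 490
Base → 490 + 53 + 112 + 296 + 33 + 156 = 1140
RR1 = 490 / 1140 = 0.4298
Base → 490 + 53 + 112 + 296 + 33 = 984
RR5 = 490 / 984 = 0.4980
Difference = 49.80 − 42.98 = 6.82 percentage points

6.8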